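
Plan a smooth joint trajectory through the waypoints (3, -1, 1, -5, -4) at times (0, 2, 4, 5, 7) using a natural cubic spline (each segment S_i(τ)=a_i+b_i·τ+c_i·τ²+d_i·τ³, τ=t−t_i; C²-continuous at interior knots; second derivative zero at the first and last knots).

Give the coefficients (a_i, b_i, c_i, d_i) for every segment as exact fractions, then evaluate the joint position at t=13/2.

  seg 0: a=3 b=-229/64 c=0 d=101/256
  seg 1: a=-1 b=37/32 c=303/128 d=-313/256
  seg 2: a=1 b=-259/64 c=-159/32 d=193/64
  seg 3: a=-5 b=-79/16 c=261/64 d=-87/128
S(13/2) = -5657/1024

Δ: Δ0=-2, Δ1=1, Δ2=-6, Δ3=1/2
row 1: diag=8, rhs=18; c'=1/4, d'=9/4
row 2: denom=6−2·1/4=11/2; d'=(-42−2·9/4)/(11/2)=-93/11
row 3: denom=6−1·2/11=64/11; d'=(39−1·-93/11)/(64/11)=261/32
back: M3=261/32
back: M2=-93/11−2/11·261/32=-159/16
back: M1=9/4−1/4·-159/16=303/64
M: M0=0, M1=303/64, M2=-159/16, M3=261/32, M4=0
seg 0: a=3, c=M0/2=0, d=(M1−M0)/(6·2)=101/256, b=Δ0−h0·(2M0+M1)/6=-229/64
seg 1: a=-1, c=M1/2=303/128, d=(M2−M1)/(6·2)=-313/256, b=Δ1−h1·(2M1+M2)/6=37/32
seg 2: a=1, c=M2/2=-159/32, d=(M3−M2)/(6·1)=193/64, b=Δ2−h2·(2M2+M3)/6=-259/64
seg 3: a=-5, c=M3/2=261/64, d=(M4−M3)/(6·2)=-87/128, b=Δ3−h3·(2M3+M4)/6=-79/16
t_q=13/2 → seg 3, τ=3/2; S=-5+-79/16·τ+261/64·τ²+-87/128·τ³=-5657/1024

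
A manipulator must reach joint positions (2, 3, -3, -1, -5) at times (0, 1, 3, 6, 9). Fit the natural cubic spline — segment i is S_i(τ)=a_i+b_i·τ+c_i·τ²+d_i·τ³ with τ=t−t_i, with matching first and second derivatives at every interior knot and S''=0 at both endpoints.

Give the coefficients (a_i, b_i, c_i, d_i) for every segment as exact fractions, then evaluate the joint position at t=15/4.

Δ: Δ0=1, Δ1=-3, Δ2=2/3, Δ3=-4/3
row 1: diag=6, rhs=-24; c'=1/3, d'=-4
row 2: denom=10−2·1/3=28/3; d'=(22−2·-4)/(28/3)=45/14
row 3: denom=12−3·9/28=309/28; d'=(-12−3·45/14)/(309/28)=-202/103
back: M3=-202/103
back: M2=45/14−9/28·-202/103=396/103
back: M1=-4−1/3·396/103=-544/103
M: M0=0, M1=-544/103, M2=396/103, M3=-202/103, M4=0
seg 0: a=2, c=M0/2=0, d=(M1−M0)/(6·1)=-272/309, b=Δ0−h0·(2M0+M1)/6=581/309
seg 1: a=3, c=M1/2=-272/103, d=(M2−M1)/(6·2)=235/309, b=Δ1−h1·(2M1+M2)/6=-235/309
seg 2: a=-3, c=M2/2=198/103, d=(M3−M2)/(6·3)=-299/927, b=Δ2−h2·(2M2+M3)/6=-679/309
seg 3: a=-1, c=M3/2=-101/103, d=(M4−M3)/(6·3)=101/927, b=Δ3−h3·(2M3+M4)/6=194/309
t_q=15/4 → seg 2, τ=3/4; S=-3+-679/309·τ+198/103·τ²+-299/927·τ³=-24409/6592

  seg 0: a=2 b=581/309 c=0 d=-272/309
  seg 1: a=3 b=-235/309 c=-272/103 d=235/309
  seg 2: a=-3 b=-679/309 c=198/103 d=-299/927
  seg 3: a=-1 b=194/309 c=-101/103 d=101/927
S(15/4) = -24409/6592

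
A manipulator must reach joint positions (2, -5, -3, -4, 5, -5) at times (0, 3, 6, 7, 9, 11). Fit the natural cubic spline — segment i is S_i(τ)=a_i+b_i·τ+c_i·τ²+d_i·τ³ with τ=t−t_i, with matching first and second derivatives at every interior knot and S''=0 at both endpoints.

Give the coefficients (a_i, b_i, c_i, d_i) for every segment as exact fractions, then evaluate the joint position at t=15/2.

  seg 0: a=2 b=-13031/3732 c=0 d=1441/11196
  seg 1: a=-5 b=-31/1866 c=1441/1244 d=-3473/11196
  seg 2: a=-3 b=-5381/3732 c=-508/311 d=7745/3732
  seg 3: a=-4 b=2831/1866 c=5713/1244 d=-11573/7464
  seg 4: a=5 b=1195/933 c=-1465/311 d=1465/1866
S(15/2) = -45523/19904

Δ: Δ0=-7/3, Δ1=2/3, Δ2=-1, Δ3=9/2, Δ4=-5
row 1: diag=12, rhs=18; c'=1/4, d'=3/2
row 2: denom=8−3·1/4=29/4; d'=(-10−3·3/2)/(29/4)=-2
row 3: denom=6−1·4/29=170/29; d'=(33−1·-2)/(170/29)=203/34
row 4: denom=8−2·29/85=622/85; d'=(-57−2·203/34)/(622/85)=-2930/311
back: M4=-2930/311
back: M3=203/34−29/85·-2930/311=5713/622
back: M2=-2−4/29·5713/622=-1016/311
back: M1=3/2−1/4·-1016/311=1441/622
M: M0=0, M1=1441/622, M2=-1016/311, M3=5713/622, M4=-2930/311, M5=0
seg 0: a=2, c=M0/2=0, d=(M1−M0)/(6·3)=1441/11196, b=Δ0−h0·(2M0+M1)/6=-13031/3732
seg 1: a=-5, c=M1/2=1441/1244, d=(M2−M1)/(6·3)=-3473/11196, b=Δ1−h1·(2M1+M2)/6=-31/1866
seg 2: a=-3, c=M2/2=-508/311, d=(M3−M2)/(6·1)=7745/3732, b=Δ2−h2·(2M2+M3)/6=-5381/3732
seg 3: a=-4, c=M3/2=5713/1244, d=(M4−M3)/(6·2)=-11573/7464, b=Δ3−h3·(2M3+M4)/6=2831/1866
seg 4: a=5, c=M4/2=-1465/311, d=(M5−M4)/(6·2)=1465/1866, b=Δ4−h4·(2M4+M5)/6=1195/933
t_q=15/2 → seg 3, τ=1/2; S=-4+2831/1866·τ+5713/1244·τ²+-11573/7464·τ³=-45523/19904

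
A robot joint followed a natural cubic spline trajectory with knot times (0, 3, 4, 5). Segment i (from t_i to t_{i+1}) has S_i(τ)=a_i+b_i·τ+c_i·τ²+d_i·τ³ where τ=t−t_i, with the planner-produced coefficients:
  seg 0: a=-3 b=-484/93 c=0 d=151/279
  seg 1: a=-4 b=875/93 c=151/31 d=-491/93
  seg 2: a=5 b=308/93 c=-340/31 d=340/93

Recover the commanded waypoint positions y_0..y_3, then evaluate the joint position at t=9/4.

y_0=-3 y_1=-4 y_2=5 y_3=1
S(9/4) = -16953/1984

y_0 = S_0(0) = a_0 = -3
y_1 = S_1(0) = a_1 = -4
y_2 = S_2(0) = a_2 = 5
y_3 = S_2(1) = 1
t_q=9/4 is in segment 0 (τ=9/4); S_0(τ)=-16953/1984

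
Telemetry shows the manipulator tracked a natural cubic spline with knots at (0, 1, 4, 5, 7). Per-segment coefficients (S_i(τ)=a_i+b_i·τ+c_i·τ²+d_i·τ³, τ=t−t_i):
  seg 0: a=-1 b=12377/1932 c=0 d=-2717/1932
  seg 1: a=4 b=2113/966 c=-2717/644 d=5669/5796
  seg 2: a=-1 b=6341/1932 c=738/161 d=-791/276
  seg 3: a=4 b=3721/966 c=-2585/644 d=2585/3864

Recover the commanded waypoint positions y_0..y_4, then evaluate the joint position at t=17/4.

y_0 = S_0(0) = a_0 = -1
y_1 = S_1(0) = a_1 = 4
y_2 = S_2(0) = a_2 = -1
y_3 = S_3(0) = a_3 = 4
y_4 = S_3(2) = 1
t_q=17/4 is in segment 2 (τ=1/4); S_2(τ)=2565/41216

y_0=-1 y_1=4 y_2=-1 y_3=4 y_4=1
S(17/4) = 2565/41216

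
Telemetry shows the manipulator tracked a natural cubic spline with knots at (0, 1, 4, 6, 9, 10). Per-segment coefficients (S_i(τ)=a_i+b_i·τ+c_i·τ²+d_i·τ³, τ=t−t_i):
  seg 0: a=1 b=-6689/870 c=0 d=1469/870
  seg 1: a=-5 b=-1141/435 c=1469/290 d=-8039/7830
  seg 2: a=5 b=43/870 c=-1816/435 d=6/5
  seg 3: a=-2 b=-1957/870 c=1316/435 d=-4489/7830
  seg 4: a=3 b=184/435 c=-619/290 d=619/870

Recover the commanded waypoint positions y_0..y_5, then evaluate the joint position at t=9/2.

y_0 = S_0(0) = a_0 = 1
y_1 = S_1(0) = a_1 = -5
y_2 = S_2(0) = a_2 = 5
y_3 = S_3(0) = a_3 = -2
y_4 = S_4(0) = a_4 = 3
y_5 = S_4(1) = 2
t_q=9/2 is in segment 2 (τ=1/2); S_2(τ)=599/145

y_0=1 y_1=-5 y_2=5 y_3=-2 y_4=3 y_5=2
S(9/2) = 599/145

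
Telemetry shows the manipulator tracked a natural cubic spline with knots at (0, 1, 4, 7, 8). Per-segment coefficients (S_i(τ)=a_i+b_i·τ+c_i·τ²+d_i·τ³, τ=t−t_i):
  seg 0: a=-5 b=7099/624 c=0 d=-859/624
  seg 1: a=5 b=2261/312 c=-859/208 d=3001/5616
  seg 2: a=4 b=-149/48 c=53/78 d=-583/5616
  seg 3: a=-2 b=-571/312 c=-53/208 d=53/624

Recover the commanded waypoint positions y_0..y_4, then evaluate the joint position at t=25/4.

y_0=-5 y_1=5 y_2=4 y_3=-2 y_4=-4
S(25/4) = -9677/13312

y_0 = S_0(0) = a_0 = -5
y_1 = S_1(0) = a_1 = 5
y_2 = S_2(0) = a_2 = 4
y_3 = S_3(0) = a_3 = -2
y_4 = S_3(1) = -4
t_q=25/4 is in segment 2 (τ=9/4); S_2(τ)=-9677/13312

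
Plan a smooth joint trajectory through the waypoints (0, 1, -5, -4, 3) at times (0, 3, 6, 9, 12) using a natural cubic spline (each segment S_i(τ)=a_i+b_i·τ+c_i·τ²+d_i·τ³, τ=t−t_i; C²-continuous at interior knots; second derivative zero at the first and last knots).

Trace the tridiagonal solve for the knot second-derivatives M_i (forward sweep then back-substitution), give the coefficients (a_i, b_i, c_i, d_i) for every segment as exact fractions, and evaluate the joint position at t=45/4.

Δ: Δ0=1/3, Δ1=-2, Δ2=1/3, Δ3=7/3
row 1: diag=12, rhs=-14; c'=1/4, d'=-7/6
row 2: denom=12−3·1/4=45/4; d'=(14−3·-7/6)/(45/4)=14/9
row 3: denom=12−3·4/15=56/5; d'=(12−3·14/9)/(56/5)=55/84
back: M3=55/84
back: M2=14/9−4/15·55/84=29/21
back: M1=-7/6−1/4·29/21=-127/84
M: M0=0, M1=-127/84, M2=29/21, M3=55/84, M4=0
seg 0: a=0, c=M0/2=0, d=(M1−M0)/(6·3)=-127/1512, b=Δ0−h0·(2M0+M1)/6=61/56
seg 1: a=1, c=M1/2=-127/168, d=(M2−M1)/(6·3)=9/56, b=Δ1−h1·(2M1+M2)/6=-33/28
seg 2: a=-5, c=M2/2=29/42, d=(M3−M2)/(6·3)=-61/1512, b=Δ2−h2·(2M2+M3)/6=-11/8
seg 3: a=-4, c=M3/2=55/168, d=(M4−M3)/(6·3)=-55/1512, b=Δ3−h3·(2M3+M4)/6=47/28
t_q=45/4 → seg 3, τ=9/4; S=-4+47/28·τ+55/168·τ²+-55/1512·τ³=3655/3584

  seg 0: a=0 b=61/56 c=0 d=-127/1512
  seg 1: a=1 b=-33/28 c=-127/168 d=9/56
  seg 2: a=-5 b=-11/8 c=29/42 d=-61/1512
  seg 3: a=-4 b=47/28 c=55/168 d=-55/1512
S(45/4) = 3655/3584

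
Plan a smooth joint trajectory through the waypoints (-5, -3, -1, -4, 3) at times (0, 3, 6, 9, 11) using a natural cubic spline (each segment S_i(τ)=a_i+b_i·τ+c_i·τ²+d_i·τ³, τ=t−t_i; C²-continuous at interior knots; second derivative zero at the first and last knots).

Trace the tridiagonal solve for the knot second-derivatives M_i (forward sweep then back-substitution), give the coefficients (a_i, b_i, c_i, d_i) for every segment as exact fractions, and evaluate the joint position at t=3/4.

  seg 0: a=-5 b=371/828 c=0 d=181/7452
  seg 1: a=-3 b=457/414 c=181/828 d=-905/7452
  seg 2: a=-1 b=-715/828 c=-181/207 d=2059/7452
  seg 3: a=-4 b=559/414 c=445/276 d=-445/1656
S(3/4) = -27401/5888

Δ: Δ0=2/3, Δ1=2/3, Δ2=-1, Δ3=7/2
row 1: diag=12, rhs=0; c'=1/4, d'=0
row 2: denom=12−3·1/4=45/4; d'=(-10−3·0)/(45/4)=-8/9
row 3: denom=10−3·4/15=46/5; d'=(27−3·-8/9)/(46/5)=445/138
back: M3=445/138
back: M2=-8/9−4/15·445/138=-362/207
back: M1=0−1/4·-362/207=181/414
M: M0=0, M1=181/414, M2=-362/207, M3=445/138, M4=0
seg 0: a=-5, c=M0/2=0, d=(M1−M0)/(6·3)=181/7452, b=Δ0−h0·(2M0+M1)/6=371/828
seg 1: a=-3, c=M1/2=181/828, d=(M2−M1)/(6·3)=-905/7452, b=Δ1−h1·(2M1+M2)/6=457/414
seg 2: a=-1, c=M2/2=-181/207, d=(M3−M2)/(6·3)=2059/7452, b=Δ2−h2·(2M2+M3)/6=-715/828
seg 3: a=-4, c=M3/2=445/276, d=(M4−M3)/(6·2)=-445/1656, b=Δ3−h3·(2M3+M4)/6=559/414
t_q=3/4 → seg 0, τ=3/4; S=-5+371/828·τ+0·τ²+181/7452·τ³=-27401/5888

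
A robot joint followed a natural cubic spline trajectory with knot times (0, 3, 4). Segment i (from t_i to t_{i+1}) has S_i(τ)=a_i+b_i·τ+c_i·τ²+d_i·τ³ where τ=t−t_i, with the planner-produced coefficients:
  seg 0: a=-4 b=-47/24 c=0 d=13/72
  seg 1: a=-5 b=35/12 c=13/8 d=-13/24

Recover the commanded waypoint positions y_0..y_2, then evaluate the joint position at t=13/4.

y_0=-4 y_1=-5 y_2=-1
S(13/4) = -2139/512

y_0 = S_0(0) = a_0 = -4
y_1 = S_1(0) = a_1 = -5
y_2 = S_1(1) = -1
t_q=13/4 is in segment 1 (τ=1/4); S_1(τ)=-2139/512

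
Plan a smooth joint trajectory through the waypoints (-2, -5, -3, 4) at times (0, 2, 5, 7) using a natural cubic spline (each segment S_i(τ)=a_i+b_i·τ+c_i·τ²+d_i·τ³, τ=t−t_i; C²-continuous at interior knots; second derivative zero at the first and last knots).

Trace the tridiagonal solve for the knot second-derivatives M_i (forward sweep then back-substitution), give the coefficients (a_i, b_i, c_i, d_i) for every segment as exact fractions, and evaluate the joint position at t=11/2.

  seg 0: a=-2 b=-977/546 c=0 d=79/1092
  seg 1: a=-5 b=-503/546 c=79/182 d=2/63
  seg 2: a=-3 b=1387/546 c=131/182 d=-131/1092
S(11/2) = -651/416

Δ: Δ0=-3/2, Δ1=2/3, Δ2=7/2
row 1: diag=10, rhs=13; c'=3/10, d'=13/10
row 2: denom=10−3·3/10=91/10; d'=(17−3·13/10)/(91/10)=131/91
back: M2=131/91
back: M1=13/10−3/10·131/91=79/91
M: M0=0, M1=79/91, M2=131/91, M3=0
seg 0: a=-2, c=M0/2=0, d=(M1−M0)/(6·2)=79/1092, b=Δ0−h0·(2M0+M1)/6=-977/546
seg 1: a=-5, c=M1/2=79/182, d=(M2−M1)/(6·3)=2/63, b=Δ1−h1·(2M1+M2)/6=-503/546
seg 2: a=-3, c=M2/2=131/182, d=(M3−M2)/(6·2)=-131/1092, b=Δ2−h2·(2M2+M3)/6=1387/546
t_q=11/2 → seg 2, τ=1/2; S=-3+1387/546·τ+131/182·τ²+-131/1092·τ³=-651/416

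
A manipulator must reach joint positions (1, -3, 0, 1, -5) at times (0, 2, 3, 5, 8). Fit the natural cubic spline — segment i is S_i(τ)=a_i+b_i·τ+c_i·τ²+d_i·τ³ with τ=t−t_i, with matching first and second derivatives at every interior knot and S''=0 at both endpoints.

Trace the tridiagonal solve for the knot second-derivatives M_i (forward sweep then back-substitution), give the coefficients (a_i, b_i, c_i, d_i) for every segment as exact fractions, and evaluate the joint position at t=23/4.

  seg 0: a=1 b=-626/163 c=0 d=75/163
  seg 1: a=-3 b=274/163 c=450/163 d=-235/163
  seg 2: a=0 b=469/163 c=-255/163 d=245/1304
  seg 3: a=1 b=-367/326 c=-285/652 d=95/1956
S(23/4) = -2909/41728

Δ: Δ0=-2, Δ1=3, Δ2=1/2, Δ3=-2
row 1: diag=6, rhs=30; c'=1/6, d'=5
row 2: denom=6−1·1/6=35/6; d'=(-15−1·5)/(35/6)=-24/7
row 3: denom=10−2·12/35=326/35; d'=(-15−2·-24/7)/(326/35)=-285/326
back: M3=-285/326
back: M2=-24/7−12/35·-285/326=-510/163
back: M1=5−1/6·-510/163=900/163
M: M0=0, M1=900/163, M2=-510/163, M3=-285/326, M4=0
seg 0: a=1, c=M0/2=0, d=(M1−M0)/(6·2)=75/163, b=Δ0−h0·(2M0+M1)/6=-626/163
seg 1: a=-3, c=M1/2=450/163, d=(M2−M1)/(6·1)=-235/163, b=Δ1−h1·(2M1+M2)/6=274/163
seg 2: a=0, c=M2/2=-255/163, d=(M3−M2)/(6·2)=245/1304, b=Δ2−h2·(2M2+M3)/6=469/163
seg 3: a=1, c=M3/2=-285/652, d=(M4−M3)/(6·3)=95/1956, b=Δ3−h3·(2M3+M4)/6=-367/326
t_q=23/4 → seg 3, τ=3/4; S=1+-367/326·τ+-285/652·τ²+95/1956·τ³=-2909/41728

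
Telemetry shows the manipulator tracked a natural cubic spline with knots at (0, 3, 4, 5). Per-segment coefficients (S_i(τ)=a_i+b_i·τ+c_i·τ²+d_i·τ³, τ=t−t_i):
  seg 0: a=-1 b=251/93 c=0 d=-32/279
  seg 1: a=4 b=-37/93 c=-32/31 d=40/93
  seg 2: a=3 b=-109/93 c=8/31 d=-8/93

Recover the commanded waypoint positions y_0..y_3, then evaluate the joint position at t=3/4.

y_0 = S_0(0) = a_0 = -1
y_1 = S_1(0) = a_1 = 4
y_2 = S_2(0) = a_2 = 3
y_3 = S_2(1) = 2
t_q=3/4 is in segment 0 (τ=3/4); S_0(τ)=121/124

y_0=-1 y_1=4 y_2=3 y_3=2
S(3/4) = 121/124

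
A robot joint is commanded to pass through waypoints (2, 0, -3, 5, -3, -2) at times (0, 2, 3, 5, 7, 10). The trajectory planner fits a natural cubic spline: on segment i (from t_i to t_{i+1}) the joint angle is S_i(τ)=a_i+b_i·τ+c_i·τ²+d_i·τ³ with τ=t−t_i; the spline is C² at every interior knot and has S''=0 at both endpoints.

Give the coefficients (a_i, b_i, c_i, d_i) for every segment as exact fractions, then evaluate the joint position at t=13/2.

  seg 0: a=2 b=497/1815 c=0 d=-578/1815
  seg 1: a=0 b=-6439/1815 c=-1156/605 d=4462/1815
  seg 2: a=-3 b=1/165 c=3306/605 d=-12587/7260
  seg 3: a=5 b=1922/1815 c=-1195/242 d=8743/7260
  seg 4: a=-3 b=-7699/1815 c=1384/605 d=-1384/5445
S(13/2) = -8861/19360

Δ: Δ0=-1, Δ1=-3, Δ2=4, Δ3=-4, Δ4=1/3
row 1: diag=6, rhs=-12; c'=1/6, d'=-2
row 2: denom=6−1·1/6=35/6; d'=(42−1·-2)/(35/6)=264/35
row 3: denom=8−2·12/35=256/35; d'=(-48−2·264/35)/(256/35)=-69/8
row 4: denom=10−2·35/128=605/64; d'=(26−2·-69/8)/(605/64)=2768/605
back: M4=2768/605
back: M3=-69/8−35/128·2768/605=-1195/121
back: M2=264/35−12/35·-1195/121=6612/605
back: M1=-2−1/6·6612/605=-2312/605
M: M0=0, M1=-2312/605, M2=6612/605, M3=-1195/121, M4=2768/605, M5=0
seg 0: a=2, c=M0/2=0, d=(M1−M0)/(6·2)=-578/1815, b=Δ0−h0·(2M0+M1)/6=497/1815
seg 1: a=0, c=M1/2=-1156/605, d=(M2−M1)/(6·1)=4462/1815, b=Δ1−h1·(2M1+M2)/6=-6439/1815
seg 2: a=-3, c=M2/2=3306/605, d=(M3−M2)/(6·2)=-12587/7260, b=Δ2−h2·(2M2+M3)/6=1/165
seg 3: a=5, c=M3/2=-1195/242, d=(M4−M3)/(6·2)=8743/7260, b=Δ3−h3·(2M3+M4)/6=1922/1815
seg 4: a=-3, c=M4/2=1384/605, d=(M5−M4)/(6·3)=-1384/5445, b=Δ4−h4·(2M4+M5)/6=-7699/1815
t_q=13/2 → seg 3, τ=3/2; S=5+1922/1815·τ+-1195/242·τ²+8743/7260·τ³=-8861/19360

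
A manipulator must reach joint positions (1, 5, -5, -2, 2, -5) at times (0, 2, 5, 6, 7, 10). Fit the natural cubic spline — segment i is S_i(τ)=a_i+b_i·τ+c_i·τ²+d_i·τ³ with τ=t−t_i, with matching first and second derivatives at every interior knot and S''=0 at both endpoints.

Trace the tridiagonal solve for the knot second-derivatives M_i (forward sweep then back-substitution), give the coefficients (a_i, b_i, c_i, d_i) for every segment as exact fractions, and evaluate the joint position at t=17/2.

  seg 0: a=1 b=7894/2121 c=0 d=-913/2121
  seg 1: a=5 b=-3062/2121 c=-1826/707 d=4142/6363
  seg 2: a=-5 b=1348/2121 c=2316/707 d=-1933/2121
  seg 3: a=-2 b=9445/2121 c=383/707 d=-2110/2121
  seg 4: a=2 b=5413/2121 c=-1727/707 d=1727/6363
S(17/2) = 7059/5656

Δ: Δ0=2, Δ1=-10/3, Δ2=3, Δ3=4, Δ4=-7/3
row 1: diag=10, rhs=-32; c'=3/10, d'=-16/5
row 2: denom=8−3·3/10=71/10; d'=(38−3·-16/5)/(71/10)=476/71
row 3: denom=4−1·10/71=274/71; d'=(6−1·476/71)/(274/71)=-25/137
row 4: denom=8−1·71/274=2121/274; d'=(-38−1·-25/137)/(2121/274)=-3454/707
back: M4=-3454/707
back: M3=-25/137−71/274·-3454/707=766/707
back: M2=476/71−10/71·766/707=4632/707
back: M1=-16/5−3/10·4632/707=-3652/707
M: M0=0, M1=-3652/707, M2=4632/707, M3=766/707, M4=-3454/707, M5=0
seg 0: a=1, c=M0/2=0, d=(M1−M0)/(6·2)=-913/2121, b=Δ0−h0·(2M0+M1)/6=7894/2121
seg 1: a=5, c=M1/2=-1826/707, d=(M2−M1)/(6·3)=4142/6363, b=Δ1−h1·(2M1+M2)/6=-3062/2121
seg 2: a=-5, c=M2/2=2316/707, d=(M3−M2)/(6·1)=-1933/2121, b=Δ2−h2·(2M2+M3)/6=1348/2121
seg 3: a=-2, c=M3/2=383/707, d=(M4−M3)/(6·1)=-2110/2121, b=Δ3−h3·(2M3+M4)/6=9445/2121
seg 4: a=2, c=M4/2=-1727/707, d=(M5−M4)/(6·3)=1727/6363, b=Δ4−h4·(2M4+M5)/6=5413/2121
t_q=17/2 → seg 4, τ=3/2; S=2+5413/2121·τ+-1727/707·τ²+1727/6363·τ³=7059/5656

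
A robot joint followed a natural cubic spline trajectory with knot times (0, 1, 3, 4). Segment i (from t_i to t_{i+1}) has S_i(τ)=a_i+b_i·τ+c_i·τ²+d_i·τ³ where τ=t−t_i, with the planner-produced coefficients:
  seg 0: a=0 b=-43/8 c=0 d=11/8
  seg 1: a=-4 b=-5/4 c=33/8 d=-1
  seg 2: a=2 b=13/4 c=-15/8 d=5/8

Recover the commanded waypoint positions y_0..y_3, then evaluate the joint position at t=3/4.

y_0=0 y_1=-4 y_2=2 y_3=4
S(3/4) = -1767/512

y_0 = S_0(0) = a_0 = 0
y_1 = S_1(0) = a_1 = -4
y_2 = S_2(0) = a_2 = 2
y_3 = S_2(1) = 4
t_q=3/4 is in segment 0 (τ=3/4); S_0(τ)=-1767/512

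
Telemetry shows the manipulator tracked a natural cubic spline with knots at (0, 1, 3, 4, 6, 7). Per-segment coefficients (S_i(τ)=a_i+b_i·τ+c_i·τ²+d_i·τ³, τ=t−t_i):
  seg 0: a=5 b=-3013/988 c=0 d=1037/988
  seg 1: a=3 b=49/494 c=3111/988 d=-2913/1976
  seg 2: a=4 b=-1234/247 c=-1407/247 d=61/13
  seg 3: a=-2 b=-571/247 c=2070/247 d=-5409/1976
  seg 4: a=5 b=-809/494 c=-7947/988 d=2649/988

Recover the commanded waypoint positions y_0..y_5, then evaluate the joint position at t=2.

y_0 = S_0(0) = a_0 = 5
y_1 = S_1(0) = a_1 = 3
y_2 = S_2(0) = a_2 = 4
y_3 = S_3(0) = a_3 = -2
y_4 = S_4(0) = a_4 = 5
y_5 = S_4(1) = -2
t_q=2 is in segment 1 (τ=1); S_1(τ)=9433/1976

y_0=5 y_1=3 y_2=4 y_3=-2 y_4=5 y_5=-2
S(2) = 9433/1976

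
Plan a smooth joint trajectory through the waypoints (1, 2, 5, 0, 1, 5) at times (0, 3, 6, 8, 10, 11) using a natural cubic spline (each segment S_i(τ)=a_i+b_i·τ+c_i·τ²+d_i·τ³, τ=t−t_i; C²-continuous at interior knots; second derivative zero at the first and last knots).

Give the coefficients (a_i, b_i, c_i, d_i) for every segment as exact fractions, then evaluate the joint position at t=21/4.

Δ: Δ0=1/3, Δ1=1, Δ2=-5/2, Δ3=1/2, Δ4=4
row 1: diag=12, rhs=4; c'=1/4, d'=1/3
row 2: denom=10−3·1/4=37/4; d'=(-21−3·1/3)/(37/4)=-88/37
row 3: denom=8−2·8/37=280/37; d'=(18−2·-88/37)/(280/37)=421/140
row 4: denom=6−2·37/140=383/70; d'=(21−2·421/140)/(383/70)=1049/383
back: M4=1049/383
back: M3=421/140−37/140·1049/383=1749/766
back: M2=-88/37−8/37·1749/766=-1100/383
back: M1=1/3−1/4·-1100/383=1208/1149
M: M0=0, M1=1208/1149, M2=-1100/383, M3=1749/766, M4=1049/383, M5=0
seg 0: a=1, c=M0/2=0, d=(M1−M0)/(6·3)=604/10341, b=Δ0−h0·(2M0+M1)/6=-221/1149
seg 1: a=2, c=M1/2=604/1149, d=(M2−M1)/(6·3)=-2254/10341, b=Δ1−h1·(2M1+M2)/6=1591/1149
seg 2: a=5, c=M2/2=-550/383, d=(M3−M2)/(6·2)=3949/9192, b=Δ2−h2·(2M2+M3)/6=-1547/1149
seg 3: a=0, c=M3/2=1749/1532, d=(M4−M3)/(6·2)=349/9192, b=Δ3−h3·(2M3+M4)/6=-4447/2298
seg 4: a=1, c=M4/2=1049/766, d=(M5−M4)/(6·1)=-1049/2298, b=Δ4−h4·(2M4+M5)/6=3547/1149
t_q=21/4 → seg 1, τ=9/4; S=2+1591/1149·τ+604/1149·τ²+-2254/10341·τ³=64883/12256

  seg 0: a=1 b=-221/1149 c=0 d=604/10341
  seg 1: a=2 b=1591/1149 c=604/1149 d=-2254/10341
  seg 2: a=5 b=-1547/1149 c=-550/383 d=3949/9192
  seg 3: a=0 b=-4447/2298 c=1749/1532 d=349/9192
  seg 4: a=1 b=3547/1149 c=1049/766 d=-1049/2298
S(21/4) = 64883/12256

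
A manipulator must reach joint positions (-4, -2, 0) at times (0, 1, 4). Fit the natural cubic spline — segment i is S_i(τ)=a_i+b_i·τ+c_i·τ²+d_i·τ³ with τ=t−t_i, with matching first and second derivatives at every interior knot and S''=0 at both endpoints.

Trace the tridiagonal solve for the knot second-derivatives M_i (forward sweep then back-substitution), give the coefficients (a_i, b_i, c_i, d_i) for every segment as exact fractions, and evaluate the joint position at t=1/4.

Δ: Δ0=2, Δ1=2/3
row 1: diag=8, rhs=-8; c'=3/8, d'=-1
back: M1=-1
M: M0=0, M1=-1, M2=0
seg 0: a=-4, c=M0/2=0, d=(M1−M0)/(6·1)=-1/6, b=Δ0−h0·(2M0+M1)/6=13/6
seg 1: a=-2, c=M1/2=-1/2, d=(M2−M1)/(6·3)=1/18, b=Δ1−h1·(2M1+M2)/6=5/3
t_q=1/4 → seg 0, τ=1/4; S=-4+13/6·τ+0·τ²+-1/6·τ³=-443/128

  seg 0: a=-4 b=13/6 c=0 d=-1/6
  seg 1: a=-2 b=5/3 c=-1/2 d=1/18
S(1/4) = -443/128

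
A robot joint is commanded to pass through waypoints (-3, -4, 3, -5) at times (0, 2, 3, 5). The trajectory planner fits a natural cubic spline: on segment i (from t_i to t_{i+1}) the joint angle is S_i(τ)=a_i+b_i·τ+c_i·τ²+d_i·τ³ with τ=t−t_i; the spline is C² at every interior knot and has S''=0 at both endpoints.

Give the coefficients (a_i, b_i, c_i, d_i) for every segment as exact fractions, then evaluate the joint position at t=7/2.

Δ: Δ0=-1/2, Δ1=7, Δ2=-4
row 1: diag=6, rhs=45; c'=1/6, d'=15/2
row 2: denom=6−1·1/6=35/6; d'=(-66−1·15/2)/(35/6)=-63/5
back: M2=-63/5
back: M1=15/2−1/6·-63/5=48/5
M: M0=0, M1=48/5, M2=-63/5, M3=0
seg 0: a=-3, c=M0/2=0, d=(M1−M0)/(6·2)=4/5, b=Δ0−h0·(2M0+M1)/6=-37/10
seg 1: a=-4, c=M1/2=24/5, d=(M2−M1)/(6·1)=-37/10, b=Δ1−h1·(2M1+M2)/6=59/10
seg 2: a=3, c=M2/2=-63/10, d=(M3−M2)/(6·2)=21/20, b=Δ2−h2·(2M2+M3)/6=22/5
t_q=7/2 → seg 2, τ=1/2; S=3+22/5·τ+-63/10·τ²+21/20·τ³=601/160

  seg 0: a=-3 b=-37/10 c=0 d=4/5
  seg 1: a=-4 b=59/10 c=24/5 d=-37/10
  seg 2: a=3 b=22/5 c=-63/10 d=21/20
S(7/2) = 601/160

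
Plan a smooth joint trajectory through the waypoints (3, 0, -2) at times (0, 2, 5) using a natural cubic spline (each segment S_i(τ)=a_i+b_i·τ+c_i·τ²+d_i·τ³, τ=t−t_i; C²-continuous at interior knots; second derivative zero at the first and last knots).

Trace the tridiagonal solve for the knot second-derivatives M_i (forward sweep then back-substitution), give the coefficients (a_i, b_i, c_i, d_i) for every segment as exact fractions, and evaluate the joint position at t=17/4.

Δ: Δ0=-3/2, Δ1=-2/3
row 1: diag=10, rhs=5; c'=3/10, d'=1/2
back: M1=1/2
M: M0=0, M1=1/2, M2=0
seg 0: a=3, c=M0/2=0, d=(M1−M0)/(6·2)=1/24, b=Δ0−h0·(2M0+M1)/6=-5/3
seg 1: a=0, c=M1/2=1/4, d=(M2−M1)/(6·3)=-1/36, b=Δ1−h1·(2M1+M2)/6=-7/6
t_q=17/4 → seg 1, τ=9/4; S=0+-7/6·τ+1/4·τ²+-1/36·τ³=-429/256

  seg 0: a=3 b=-5/3 c=0 d=1/24
  seg 1: a=0 b=-7/6 c=1/4 d=-1/36
S(17/4) = -429/256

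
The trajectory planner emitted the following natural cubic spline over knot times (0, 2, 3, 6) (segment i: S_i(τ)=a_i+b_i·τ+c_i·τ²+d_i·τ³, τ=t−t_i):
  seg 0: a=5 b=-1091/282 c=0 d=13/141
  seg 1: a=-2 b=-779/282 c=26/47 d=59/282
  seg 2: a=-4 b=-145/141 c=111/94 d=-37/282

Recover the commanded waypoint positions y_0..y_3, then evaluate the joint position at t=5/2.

y_0=5 y_1=-2 y_2=-4 y_3=0
S(5/2) = -2419/752

y_0 = S_0(0) = a_0 = 5
y_1 = S_1(0) = a_1 = -2
y_2 = S_2(0) = a_2 = -4
y_3 = S_2(3) = 0
t_q=5/2 is in segment 1 (τ=1/2); S_1(τ)=-2419/752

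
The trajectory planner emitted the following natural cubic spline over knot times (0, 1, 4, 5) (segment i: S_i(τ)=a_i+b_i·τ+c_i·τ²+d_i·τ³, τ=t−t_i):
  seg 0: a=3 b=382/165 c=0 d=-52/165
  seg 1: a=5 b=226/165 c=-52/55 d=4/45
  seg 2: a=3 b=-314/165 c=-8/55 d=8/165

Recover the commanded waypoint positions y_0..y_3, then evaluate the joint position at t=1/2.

y_0 = S_0(0) = a_0 = 3
y_1 = S_1(0) = a_1 = 5
y_2 = S_2(0) = a_2 = 3
y_3 = S_2(1) = 1
t_q=1/2 is in segment 0 (τ=1/2); S_0(τ)=453/110

y_0=3 y_1=5 y_2=3 y_3=1
S(1/2) = 453/110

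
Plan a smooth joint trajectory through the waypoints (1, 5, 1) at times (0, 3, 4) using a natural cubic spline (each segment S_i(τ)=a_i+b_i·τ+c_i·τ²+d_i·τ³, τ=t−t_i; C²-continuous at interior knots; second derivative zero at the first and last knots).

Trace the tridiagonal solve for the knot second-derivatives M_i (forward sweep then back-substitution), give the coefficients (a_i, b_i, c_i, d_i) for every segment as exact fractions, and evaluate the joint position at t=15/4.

  seg 0: a=1 b=10/3 c=0 d=-2/9
  seg 1: a=5 b=-8/3 c=-2 d=2/3
S(15/4) = 69/32

Δ: Δ0=4/3, Δ1=-4
row 1: diag=8, rhs=-32; c'=1/8, d'=-4
back: M1=-4
M: M0=0, M1=-4, M2=0
seg 0: a=1, c=M0/2=0, d=(M1−M0)/(6·3)=-2/9, b=Δ0−h0·(2M0+M1)/6=10/3
seg 1: a=5, c=M1/2=-2, d=(M2−M1)/(6·1)=2/3, b=Δ1−h1·(2M1+M2)/6=-8/3
t_q=15/4 → seg 1, τ=3/4; S=5+-8/3·τ+-2·τ²+2/3·τ³=69/32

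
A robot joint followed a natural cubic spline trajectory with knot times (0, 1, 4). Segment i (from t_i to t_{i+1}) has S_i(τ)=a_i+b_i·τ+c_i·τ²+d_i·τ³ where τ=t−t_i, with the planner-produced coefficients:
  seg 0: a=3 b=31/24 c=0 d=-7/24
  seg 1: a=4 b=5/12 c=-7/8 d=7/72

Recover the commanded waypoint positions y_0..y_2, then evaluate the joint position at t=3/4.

y_0 = S_0(0) = a_0 = 3
y_1 = S_1(0) = a_1 = 4
y_2 = S_1(3) = 0
t_q=3/4 is in segment 0 (τ=3/4); S_0(τ)=1969/512

y_0=3 y_1=4 y_2=0
S(3/4) = 1969/512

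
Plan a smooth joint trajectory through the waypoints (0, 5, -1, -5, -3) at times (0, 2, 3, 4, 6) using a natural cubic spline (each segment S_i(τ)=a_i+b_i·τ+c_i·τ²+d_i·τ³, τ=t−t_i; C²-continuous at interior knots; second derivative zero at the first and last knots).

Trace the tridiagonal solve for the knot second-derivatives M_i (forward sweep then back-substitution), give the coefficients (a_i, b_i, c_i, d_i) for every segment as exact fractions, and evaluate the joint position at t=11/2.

Δ: Δ0=5/2, Δ1=-6, Δ2=-4, Δ3=1
row 1: diag=6, rhs=-51; c'=1/6, d'=-17/2
row 2: denom=4−1·1/6=23/6; d'=(12−1·-17/2)/(23/6)=123/23
row 3: denom=6−1·6/23=132/23; d'=(30−1·123/23)/(132/23)=189/44
back: M3=189/44
back: M2=123/23−6/23·189/44=93/22
back: M1=-17/2−1/6·93/22=-405/44
M: M0=0, M1=-405/44, M2=93/22, M3=189/44, M4=0
seg 0: a=0, c=M0/2=0, d=(M1−M0)/(6·2)=-135/176, b=Δ0−h0·(2M0+M1)/6=245/44
seg 1: a=5, c=M1/2=-405/88, d=(M2−M1)/(6·1)=197/88, b=Δ1−h1·(2M1+M2)/6=-40/11
seg 2: a=-1, c=M2/2=93/44, d=(M3−M2)/(6·1)=1/88, b=Δ2−h2·(2M2+M3)/6=-49/8
seg 3: a=-5, c=M3/2=189/88, d=(M4−M3)/(6·2)=-63/176, b=Δ3−h3·(2M3+M4)/6=-41/22
t_q=11/2 → seg 3, τ=3/2; S=-5+-41/22·τ+189/88·τ²+-63/176·τ³=-5873/1408

  seg 0: a=0 b=245/44 c=0 d=-135/176
  seg 1: a=5 b=-40/11 c=-405/88 d=197/88
  seg 2: a=-1 b=-49/8 c=93/44 d=1/88
  seg 3: a=-5 b=-41/22 c=189/88 d=-63/176
S(11/2) = -5873/1408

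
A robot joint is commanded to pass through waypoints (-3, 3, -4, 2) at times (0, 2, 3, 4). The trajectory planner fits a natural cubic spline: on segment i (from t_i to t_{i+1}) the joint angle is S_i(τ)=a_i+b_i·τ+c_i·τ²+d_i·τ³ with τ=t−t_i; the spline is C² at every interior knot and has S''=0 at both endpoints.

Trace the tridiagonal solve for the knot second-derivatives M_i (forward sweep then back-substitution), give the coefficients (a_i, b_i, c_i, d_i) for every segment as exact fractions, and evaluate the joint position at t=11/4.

  seg 0: a=-3 b=175/23 c=0 d=-53/46
  seg 1: a=3 b=-143/23 c=-159/23 d=141/23
  seg 2: a=-4 b=-38/23 c=264/23 d=-88/23
S(11/4) = -4365/1472

Δ: Δ0=3, Δ1=-7, Δ2=6
row 1: diag=6, rhs=-60; c'=1/6, d'=-10
row 2: denom=4−1·1/6=23/6; d'=(78−1·-10)/(23/6)=528/23
back: M2=528/23
back: M1=-10−1/6·528/23=-318/23
M: M0=0, M1=-318/23, M2=528/23, M3=0
seg 0: a=-3, c=M0/2=0, d=(M1−M0)/(6·2)=-53/46, b=Δ0−h0·(2M0+M1)/6=175/23
seg 1: a=3, c=M1/2=-159/23, d=(M2−M1)/(6·1)=141/23, b=Δ1−h1·(2M1+M2)/6=-143/23
seg 2: a=-4, c=M2/2=264/23, d=(M3−M2)/(6·1)=-88/23, b=Δ2−h2·(2M2+M3)/6=-38/23
t_q=11/4 → seg 1, τ=3/4; S=3+-143/23·τ+-159/23·τ²+141/23·τ³=-4365/1472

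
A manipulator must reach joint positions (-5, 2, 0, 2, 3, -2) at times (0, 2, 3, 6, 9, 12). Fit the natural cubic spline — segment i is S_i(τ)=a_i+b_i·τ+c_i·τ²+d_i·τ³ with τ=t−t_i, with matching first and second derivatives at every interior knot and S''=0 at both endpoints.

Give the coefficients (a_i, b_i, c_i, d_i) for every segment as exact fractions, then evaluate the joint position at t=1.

  seg 0: a=-5 b=20893/3798 c=0 d=-950/1899
  seg 1: a=2 b=-1907/3798 c=-1900/633 d=5711/3798
  seg 2: a=0 b=-3787/1899 c=637/422 d=-7093/34182
  seg 3: a=2 b=5545/3798 c=-680/1899 d=-199/34182
  seg 4: a=3 b=-1606/1899 c=-1559/3798 d=1559/34182
S(1) = 1/1266

Δ: Δ0=7/2, Δ1=-2, Δ2=2/3, Δ3=1/3, Δ4=-5/3
row 1: diag=6, rhs=-33; c'=1/6, d'=-11/2
row 2: denom=8−1·1/6=47/6; d'=(16−1·-11/2)/(47/6)=129/47
row 3: denom=12−3·18/47=510/47; d'=(-2−3·129/47)/(510/47)=-481/510
row 4: denom=12−3·47/170=1899/170; d'=(-12−3·-481/510)/(1899/170)=-1559/1899
back: M4=-1559/1899
back: M3=-481/510−47/170·-1559/1899=-1360/1899
back: M2=129/47−18/47·-1360/1899=637/211
back: M1=-11/2−1/6·637/211=-3800/633
M: M0=0, M1=-3800/633, M2=637/211, M3=-1360/1899, M4=-1559/1899, M5=0
seg 0: a=-5, c=M0/2=0, d=(M1−M0)/(6·2)=-950/1899, b=Δ0−h0·(2M0+M1)/6=20893/3798
seg 1: a=2, c=M1/2=-1900/633, d=(M2−M1)/(6·1)=5711/3798, b=Δ1−h1·(2M1+M2)/6=-1907/3798
seg 2: a=0, c=M2/2=637/422, d=(M3−M2)/(6·3)=-7093/34182, b=Δ2−h2·(2M2+M3)/6=-3787/1899
seg 3: a=2, c=M3/2=-680/1899, d=(M4−M3)/(6·3)=-199/34182, b=Δ3−h3·(2M3+M4)/6=5545/3798
seg 4: a=3, c=M4/2=-1559/3798, d=(M5−M4)/(6·3)=1559/34182, b=Δ4−h4·(2M4+M5)/6=-1606/1899
t_q=1 → seg 0, τ=1; S=-5+20893/3798·τ+0·τ²+-950/1899·τ³=1/1266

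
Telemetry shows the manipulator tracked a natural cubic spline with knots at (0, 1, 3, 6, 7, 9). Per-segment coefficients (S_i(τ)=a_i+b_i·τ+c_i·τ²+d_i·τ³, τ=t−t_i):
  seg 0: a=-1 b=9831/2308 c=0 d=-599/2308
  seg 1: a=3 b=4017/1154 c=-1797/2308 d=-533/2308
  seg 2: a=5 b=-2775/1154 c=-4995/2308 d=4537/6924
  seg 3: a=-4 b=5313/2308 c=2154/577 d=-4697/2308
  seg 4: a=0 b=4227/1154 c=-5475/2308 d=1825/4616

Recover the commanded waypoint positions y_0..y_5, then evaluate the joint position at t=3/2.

y_0 = S_0(0) = a_0 = -1
y_1 = S_1(0) = a_1 = 3
y_2 = S_2(0) = a_2 = 5
y_3 = S_3(0) = a_3 = -4
y_4 = S_4(0) = a_4 = 0
y_5 = S_4(2) = 1
t_q=3/2 is in segment 1 (τ=1/2); S_1(τ)=83401/18464

y_0=-1 y_1=3 y_2=5 y_3=-4 y_4=0 y_5=1
S(3/2) = 83401/18464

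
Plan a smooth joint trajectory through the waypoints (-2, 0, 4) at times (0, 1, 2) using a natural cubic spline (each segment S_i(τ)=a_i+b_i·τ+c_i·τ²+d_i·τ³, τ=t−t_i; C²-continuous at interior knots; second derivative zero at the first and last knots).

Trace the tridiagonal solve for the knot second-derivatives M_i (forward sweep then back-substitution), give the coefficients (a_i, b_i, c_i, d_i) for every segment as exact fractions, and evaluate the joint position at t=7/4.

Δ: Δ0=2, Δ1=4
row 1: diag=4, rhs=12; c'=1/4, d'=3
back: M1=3
M: M0=0, M1=3, M2=0
seg 0: a=-2, c=M0/2=0, d=(M1−M0)/(6·1)=1/2, b=Δ0−h0·(2M0+M1)/6=3/2
seg 1: a=0, c=M1/2=3/2, d=(M2−M1)/(6·1)=-1/2, b=Δ1−h1·(2M1+M2)/6=3
t_q=7/4 → seg 1, τ=3/4; S=0+3·τ+3/2·τ²+-1/2·τ³=369/128

  seg 0: a=-2 b=3/2 c=0 d=1/2
  seg 1: a=0 b=3 c=3/2 d=-1/2
S(7/4) = 369/128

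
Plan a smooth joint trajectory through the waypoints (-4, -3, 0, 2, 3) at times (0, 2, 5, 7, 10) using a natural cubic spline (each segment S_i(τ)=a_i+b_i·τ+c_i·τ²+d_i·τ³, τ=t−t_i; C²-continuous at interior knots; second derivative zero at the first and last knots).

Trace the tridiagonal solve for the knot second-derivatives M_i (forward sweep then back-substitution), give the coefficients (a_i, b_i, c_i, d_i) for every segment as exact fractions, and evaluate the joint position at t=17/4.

Δ: Δ0=1/2, Δ1=1, Δ2=1, Δ3=1/3
row 1: diag=10, rhs=3; c'=3/10, d'=3/10
row 2: denom=10−3·3/10=91/10; d'=(0−3·3/10)/(91/10)=-9/91
row 3: denom=10−2·20/91=870/91; d'=(-4−2·-9/91)/(870/91)=-173/435
back: M3=-173/435
back: M2=-9/91−20/91·-173/435=-1/87
back: M1=3/10−3/10·-1/87=44/145
M: M0=0, M1=44/145, M2=-1/87, M3=-173/435, M4=0
seg 0: a=-4, c=M0/2=0, d=(M1−M0)/(6·2)=11/435, b=Δ0−h0·(2M0+M1)/6=347/870
seg 1: a=-3, c=M1/2=22/145, d=(M2−M1)/(6·3)=-137/7830, b=Δ1−h1·(2M1+M2)/6=611/870
seg 2: a=0, c=M2/2=-1/174, d=(M3−M2)/(6·2)=-14/435, b=Δ2−h2·(2M2+M3)/6=496/435
seg 3: a=2, c=M3/2=-173/870, d=(M4−M3)/(6·3)=173/7830, b=Δ3−h3·(2M3+M4)/6=106/145
t_q=17/4 → seg 1, τ=9/4; S=-3+611/870·τ+22/145·τ²+-137/7830·τ³=-3159/3712

  seg 0: a=-4 b=347/870 c=0 d=11/435
  seg 1: a=-3 b=611/870 c=22/145 d=-137/7830
  seg 2: a=0 b=496/435 c=-1/174 d=-14/435
  seg 3: a=2 b=106/145 c=-173/870 d=173/7830
S(17/4) = -3159/3712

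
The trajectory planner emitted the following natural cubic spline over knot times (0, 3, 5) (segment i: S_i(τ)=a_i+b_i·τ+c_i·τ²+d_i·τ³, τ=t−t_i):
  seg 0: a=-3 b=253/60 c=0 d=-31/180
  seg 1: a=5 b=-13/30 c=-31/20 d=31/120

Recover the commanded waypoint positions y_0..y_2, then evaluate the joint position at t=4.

y_0=-3 y_1=5 y_2=0
S(4) = 131/40

y_0 = S_0(0) = a_0 = -3
y_1 = S_1(0) = a_1 = 5
y_2 = S_1(2) = 0
t_q=4 is in segment 1 (τ=1); S_1(τ)=131/40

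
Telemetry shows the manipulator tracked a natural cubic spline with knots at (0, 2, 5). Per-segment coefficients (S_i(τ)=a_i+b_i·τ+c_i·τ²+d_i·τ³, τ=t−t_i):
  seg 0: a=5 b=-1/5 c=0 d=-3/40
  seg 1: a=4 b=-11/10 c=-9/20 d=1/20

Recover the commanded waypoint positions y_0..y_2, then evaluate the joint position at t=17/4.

y_0=5 y_1=4 y_2=-2
S(17/4) = -47/256

y_0 = S_0(0) = a_0 = 5
y_1 = S_1(0) = a_1 = 4
y_2 = S_1(3) = -2
t_q=17/4 is in segment 1 (τ=9/4); S_1(τ)=-47/256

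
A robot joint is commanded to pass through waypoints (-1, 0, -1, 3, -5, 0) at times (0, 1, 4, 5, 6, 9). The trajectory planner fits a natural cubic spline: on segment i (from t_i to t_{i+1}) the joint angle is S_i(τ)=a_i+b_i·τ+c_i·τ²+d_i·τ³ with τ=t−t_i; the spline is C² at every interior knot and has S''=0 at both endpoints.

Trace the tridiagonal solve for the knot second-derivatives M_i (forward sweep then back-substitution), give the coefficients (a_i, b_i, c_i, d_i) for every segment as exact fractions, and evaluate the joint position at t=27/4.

Δ: Δ0=1, Δ1=-1/3, Δ2=4, Δ3=-8, Δ4=5/3
row 1: diag=8, rhs=-8; c'=3/8, d'=-1
row 2: denom=8−3·3/8=55/8; d'=(26−3·-1)/(55/8)=232/55
row 3: denom=4−1·8/55=212/55; d'=(-72−1·232/55)/(212/55)=-1048/53
row 4: denom=8−1·55/212=1641/212; d'=(58−1·-1048/53)/(1641/212)=5496/547
back: M4=5496/547
back: M3=-1048/53−55/212·5496/547=-12242/547
back: M2=232/55−8/55·-12242/547=4088/547
back: M1=-1−3/8·4088/547=-2080/547
M: M0=0, M1=-2080/547, M2=4088/547, M3=-12242/547, M4=5496/547, M5=0
seg 0: a=-1, c=M0/2=0, d=(M1−M0)/(6·1)=-1040/1641, b=Δ0−h0·(2M0+M1)/6=2681/1641
seg 1: a=0, c=M1/2=-1040/547, d=(M2−M1)/(6·3)=1028/1641, b=Δ1−h1·(2M1+M2)/6=-439/1641
seg 2: a=-1, c=M2/2=2044/547, d=(M3−M2)/(6·1)=-8165/1641, b=Δ2−h2·(2M2+M3)/6=8597/1641
seg 3: a=3, c=M3/2=-6121/547, d=(M4−M3)/(6·1)=8869/1641, b=Δ3−h3·(2M3+M4)/6=-3634/1641
seg 4: a=-5, c=M4/2=2748/547, d=(M5−M4)/(6·3)=-916/1641, b=Δ4−h4·(2M4+M5)/6=-13753/1641
t_q=27/4 → seg 4, τ=3/4; S=-5+-13753/1641·τ+2748/547·τ²+-916/1641·τ³=-76101/8752

  seg 0: a=-1 b=2681/1641 c=0 d=-1040/1641
  seg 1: a=0 b=-439/1641 c=-1040/547 d=1028/1641
  seg 2: a=-1 b=8597/1641 c=2044/547 d=-8165/1641
  seg 3: a=3 b=-3634/1641 c=-6121/547 d=8869/1641
  seg 4: a=-5 b=-13753/1641 c=2748/547 d=-916/1641
S(27/4) = -76101/8752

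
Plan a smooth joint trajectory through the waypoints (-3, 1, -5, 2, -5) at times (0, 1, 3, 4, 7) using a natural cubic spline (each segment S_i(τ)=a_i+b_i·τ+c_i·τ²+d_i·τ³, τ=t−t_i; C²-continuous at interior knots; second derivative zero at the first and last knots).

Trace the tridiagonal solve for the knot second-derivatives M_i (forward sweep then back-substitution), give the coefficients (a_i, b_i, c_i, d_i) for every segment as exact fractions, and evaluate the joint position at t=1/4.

  seg 0: a=-3 b=4523/750 c=0 d=-1523/750
  seg 1: a=1 b=-23/375 c=-1523/250 d=3467/1500
  seg 2: a=-5 b=248/75 c=972/125 d=-1531/375
  seg 3: a=2 b=2479/375 c=-559/125 d=559/1125
S(1/4) = -4877/3200

Δ: Δ0=4, Δ1=-3, Δ2=7, Δ3=-7/3
row 1: diag=6, rhs=-42; c'=1/3, d'=-7
row 2: denom=6−2·1/3=16/3; d'=(60−2·-7)/(16/3)=111/8
row 3: denom=8−1·3/16=125/16; d'=(-56−1·111/8)/(125/16)=-1118/125
back: M3=-1118/125
back: M2=111/8−3/16·-1118/125=1944/125
back: M1=-7−1/3·1944/125=-1523/125
M: M0=0, M1=-1523/125, M2=1944/125, M3=-1118/125, M4=0
seg 0: a=-3, c=M0/2=0, d=(M1−M0)/(6·1)=-1523/750, b=Δ0−h0·(2M0+M1)/6=4523/750
seg 1: a=1, c=M1/2=-1523/250, d=(M2−M1)/(6·2)=3467/1500, b=Δ1−h1·(2M1+M2)/6=-23/375
seg 2: a=-5, c=M2/2=972/125, d=(M3−M2)/(6·1)=-1531/375, b=Δ2−h2·(2M2+M3)/6=248/75
seg 3: a=2, c=M3/2=-559/125, d=(M4−M3)/(6·3)=559/1125, b=Δ3−h3·(2M3+M4)/6=2479/375
t_q=1/4 → seg 0, τ=1/4; S=-3+4523/750·τ+0·τ²+-1523/750·τ³=-4877/3200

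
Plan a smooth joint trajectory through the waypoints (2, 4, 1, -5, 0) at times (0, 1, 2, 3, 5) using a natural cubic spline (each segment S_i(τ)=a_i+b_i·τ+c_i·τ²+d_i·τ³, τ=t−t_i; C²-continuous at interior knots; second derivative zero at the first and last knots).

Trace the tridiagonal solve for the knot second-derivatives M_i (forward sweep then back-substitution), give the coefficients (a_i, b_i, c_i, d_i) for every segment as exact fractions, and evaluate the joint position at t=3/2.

Δ: Δ0=2, Δ1=-3, Δ2=-6, Δ3=5/2
row 1: diag=4, rhs=-30; c'=1/4, d'=-15/2
row 2: denom=4−1·1/4=15/4; d'=(-18−1·-15/2)/(15/4)=-14/5
row 3: denom=6−1·4/15=86/15; d'=(51−1·-14/5)/(86/15)=807/86
back: M3=807/86
back: M2=-14/5−4/15·807/86=-228/43
back: M1=-15/2−1/4·-228/43=-531/86
M: M0=0, M1=-531/86, M2=-228/43, M3=807/86, M4=0
seg 0: a=2, c=M0/2=0, d=(M1−M0)/(6·1)=-177/172, b=Δ0−h0·(2M0+M1)/6=521/172
seg 1: a=4, c=M1/2=-531/172, d=(M2−M1)/(6·1)=25/172, b=Δ1−h1·(2M1+M2)/6=-5/86
seg 2: a=1, c=M2/2=-114/43, d=(M3−M2)/(6·1)=421/172, b=Δ2−h2·(2M2+M3)/6=-997/172
seg 3: a=-5, c=M3/2=807/172, d=(M4−M3)/(6·2)=-269/344, b=Δ3−h3·(2M3+M4)/6=-323/86
t_q=3/2 → seg 1, τ=1/2; S=4+-5/86·τ+-531/172·τ²+25/172·τ³=4427/1376

  seg 0: a=2 b=521/172 c=0 d=-177/172
  seg 1: a=4 b=-5/86 c=-531/172 d=25/172
  seg 2: a=1 b=-997/172 c=-114/43 d=421/172
  seg 3: a=-5 b=-323/86 c=807/172 d=-269/344
S(3/2) = 4427/1376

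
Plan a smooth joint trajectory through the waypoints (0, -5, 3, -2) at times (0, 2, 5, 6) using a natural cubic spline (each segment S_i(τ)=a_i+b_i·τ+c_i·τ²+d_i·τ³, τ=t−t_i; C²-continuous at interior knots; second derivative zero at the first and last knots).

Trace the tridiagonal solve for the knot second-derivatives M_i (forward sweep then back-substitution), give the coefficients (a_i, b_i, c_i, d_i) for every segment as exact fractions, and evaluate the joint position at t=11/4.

Δ: Δ0=-5/2, Δ1=8/3, Δ2=-5
row 1: diag=10, rhs=31; c'=3/10, d'=31/10
row 2: denom=8−3·3/10=71/10; d'=(-46−3·31/10)/(71/10)=-553/71
back: M2=-553/71
back: M1=31/10−3/10·-553/71=386/71
M: M0=0, M1=386/71, M2=-553/71, M3=0
seg 0: a=0, c=M0/2=0, d=(M1−M0)/(6·2)=193/426, b=Δ0−h0·(2M0+M1)/6=-1837/426
seg 1: a=-5, c=M1/2=193/71, d=(M2−M1)/(6·3)=-313/426, b=Δ1−h1·(2M1+M2)/6=479/426
seg 2: a=3, c=M2/2=-553/142, d=(M3−M2)/(6·1)=553/426, b=Δ2−h2·(2M2+M3)/6=-512/213
t_q=11/4 → seg 1, τ=3/4; S=-5+479/426·τ+193/71·τ²+-313/426·τ³=-26697/9088

  seg 0: a=0 b=-1837/426 c=0 d=193/426
  seg 1: a=-5 b=479/426 c=193/71 d=-313/426
  seg 2: a=3 b=-512/213 c=-553/142 d=553/426
S(11/4) = -26697/9088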